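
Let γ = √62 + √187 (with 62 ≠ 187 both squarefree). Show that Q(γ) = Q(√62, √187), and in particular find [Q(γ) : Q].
[Q(γ) : Q] = 4 (equivalently, Q(γ) = Q(√62, √187))

Obviously Q(γ) ⊆ Q(√62, √187), and [Q(√62, √187):Q] = 4 (since 62, 187 are distinct squarefree integers > 1 with 11594 not a perfect square). To show equality we compute the minimal polynomial of γ. From γ = √62 + √187: γ^2 = 62 + 2√(11594) + 187 = 249 + 2√(11594), so γ^2 - 249 = 2√(11594); squaring, (γ^2 - 249)^2 = 4·11594, i.e. γ^4 - 498γ^2 + 62001 - 46376 = 0, i.e. γ^4 - 498γ^2 + 15625 = 0. So γ is a root of x^4 - 498x^2 + 15625. This polynomial is irreducible over Q: it has no rational root (each ±√62 ± √187 is irrational), and any factorization into two quadratics over Q would force √(11594) ∈ Q (pairing opposite roots) or √62, √187 ∈ Q (other pairings), all impossible. Hence [Q(γ):Q] = 4 = [Q(√62, √187):Q], so Q(γ) = Q(√62, √187).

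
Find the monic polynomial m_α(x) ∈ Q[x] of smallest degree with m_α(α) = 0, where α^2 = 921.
m_α(x) = x^2 - 921

α satisfies α^2 - 921 = 0, so x^2 - 921 annihilates α. Since d = 921 is squarefree and ≠ 1, it is not a perfect square in Q, so x^2 - 921 has no rational root and is therefore irreducible over Q (a degree-2 polynomial over a field is irreducible iff it has no root). Hence m_α(x) = x^2 - 921.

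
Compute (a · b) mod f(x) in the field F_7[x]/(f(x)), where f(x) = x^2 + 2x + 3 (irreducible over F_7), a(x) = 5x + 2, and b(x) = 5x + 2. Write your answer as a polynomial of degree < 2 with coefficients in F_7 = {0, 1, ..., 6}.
a · b ≡ 5x + 6 (mod f(x))

Multiply in F_7[x]: a(x)·b(x) = (5x + 2)·(5x + 2) = 4x^2 + 6x + 4. This has degree ≥ 2, so divide by f(x) over F_7: 4x^2 + 6x + 4 = (4)·(x^2 + 2x + 3) + (5x + 6). Hence a·b ≡ 5x + 6 (mod f). (F_7[x]/(f) is a field with 7^2 = 49 elements since f is irreducible of degree 2.)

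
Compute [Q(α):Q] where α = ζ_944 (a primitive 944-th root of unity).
[Q(α):Q] = 464

The minimal polynomial of ζ_944 over Q is the 944-th cyclotomic polynomial Φ_944(x), which is irreducible over Q and has degree φ(944) = 464. Hence [Q(α):Q] = φ(944) = 464.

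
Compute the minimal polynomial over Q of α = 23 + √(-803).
m_α(x) = x^2 - 46x + 1332

From α - 23 = √(-803), squaring gives (α - 23)^2 = -803, i.e. α^2 - 46α + 529 = -803, so α^2 - 46α + 1332 = 0. The discriminant of x^2 - 46x + 1332 is (-46)^2 - 4·(1332) = 2116 - 5328 = -3212, and 4·(-803) is not a perfect square in Q since -803 is squarefree and ≠ 1. Hence x^2 - 46x + 1332 is irreducible over Q and is the minimal polynomial of α.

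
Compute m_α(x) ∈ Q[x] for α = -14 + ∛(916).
m_α(x) = x^3 + 42x^2 + 588x + 1828

Set β = α + 14 = ∛(916), so β^3 = 916. Then (α + 14)^3 - 916 = 0, i.e. α is a root of g(x) = (x + 14)^3 - 916 = x^3 + 42x^2 + 588x + 1828. Since g(x) = h(x + 14) where h(x) = x^3 - 916, and h is irreducible over Q (because 916 is not a perfect cube, so h has no rational root, and a monic cubic with no rational root is irreducible), g is also irreducible (irreducibility is preserved under the substitution x → x + 14). Hence m_α(x) = x^3 + 42x^2 + 588x + 1828.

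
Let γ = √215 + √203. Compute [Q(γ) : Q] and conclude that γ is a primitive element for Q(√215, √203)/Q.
[Q(γ) : Q] = 4 (equivalently, Q(γ) = Q(√215, √203))

Obviously Q(γ) ⊆ Q(√215, √203), and [Q(√215, √203):Q] = 4 (since 215, 203 are distinct squarefree integers > 1 with 43645 not a perfect square). To show equality we compute the minimal polynomial of γ. From γ = √215 + √203: γ^2 = 215 + 2√(43645) + 203 = 418 + 2√(43645), so γ^2 - 418 = 2√(43645); squaring, (γ^2 - 418)^2 = 4·43645, i.e. γ^4 - 836γ^2 + 174724 - 174580 = 0, i.e. γ^4 - 836γ^2 + 144 = 0. So γ is a root of x^4 - 836x^2 + 144. This polynomial is irreducible over Q: it has no rational root (each ±√215 ± √203 is irrational), and any factorization into two quadratics over Q would force √(43645) ∈ Q (pairing opposite roots) or √215, √203 ∈ Q (other pairings), all impossible. Hence [Q(γ):Q] = 4 = [Q(√215, √203):Q], so Q(γ) = Q(√215, √203).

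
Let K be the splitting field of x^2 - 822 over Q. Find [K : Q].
[K : Q] = 2

f(x) = x^2 - 822 factors as (x - √822)(x + √822). The splitting field is K = Q(√822). Since 822 is squarefree and > 1, it is not a perfect square, so x^2 - 822 is irreducible over Q and [Q(√822) : Q] = 2. Hence [K : Q] = 2.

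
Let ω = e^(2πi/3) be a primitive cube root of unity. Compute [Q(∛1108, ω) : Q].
[Q(∛1108, ω) : Q] = 6

[Q(∛1108):Q] = 3 (min poly x^3 - 1108, irreducible since 1108 is not a perfect cube). [Q(ω):Q] = 2 (min poly x^2 + x + 1). Since Q(∛1108) ⊂ R and ω ∉ R, we have ω ∉ Q(∛1108), so x^2 + x + 1 remains irreducible over Q(∛1108) and [Q(∛1108, ω) : Q(∛1108)] = 2. By the tower law, [Q(∛1108, ω) : Q] = 3 · 2 = 6. (In fact Q(∛1108, ω) is the splitting field of x^3 - 1108 over Q.)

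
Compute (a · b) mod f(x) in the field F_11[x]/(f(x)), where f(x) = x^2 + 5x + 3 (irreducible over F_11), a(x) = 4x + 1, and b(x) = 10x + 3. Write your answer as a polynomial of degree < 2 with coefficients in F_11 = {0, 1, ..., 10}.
a · b ≡ 9x + 4 (mod f(x))

Multiply in F_11[x]: a(x)·b(x) = (4x + 1)·(10x + 3) = 7x^2 + 3. This has degree ≥ 2, so divide by f(x) over F_11: 7x^2 + 3 = (7)·(x^2 + 5x + 3) + (9x + 4). Hence a·b ≡ 9x + 4 (mod f). (F_11[x]/(f) is a field with 11^2 = 121 elements since f is irreducible of degree 2.)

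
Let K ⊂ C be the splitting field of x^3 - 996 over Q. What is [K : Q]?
[K : Q] = 6

The roots of x^3 - 996 are ∛996, ω∛996, ω^2∛996 where ω = e^(2πi/3) is a primitive cube root of unity, so K = Q(∛996, ω). Now [Q(∛996):Q] = 3 (since 996 is not a perfect cube, x^3 - 996 is irreducible) and [Q(ω):Q] = 2. Both 2 and 3 divide [K:Q], and [K:Q] ≤ 3·2 = 6, so [K:Q] = 6. (Equivalently: Q(∛996) ⊂ R but ω ∉ R, so [K : Q(∛996)] = 2.)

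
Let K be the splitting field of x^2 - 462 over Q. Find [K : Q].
[K : Q] = 2

f(x) = x^2 - 462 factors as (x - √462)(x + √462). The splitting field is K = Q(√462). Since 462 is squarefree and > 1, it is not a perfect square, so x^2 - 462 is irreducible over Q and [Q(√462) : Q] = 2. Hence [K : Q] = 2.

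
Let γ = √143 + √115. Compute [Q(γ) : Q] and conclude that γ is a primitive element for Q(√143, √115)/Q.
[Q(γ) : Q] = 4 (equivalently, Q(γ) = Q(√143, √115))

Obviously Q(γ) ⊆ Q(√143, √115), and [Q(√143, √115):Q] = 4 (since 143, 115 are distinct squarefree integers > 1 with 16445 not a perfect square). To show equality we compute the minimal polynomial of γ. From γ = √143 + √115: γ^2 = 143 + 2√(16445) + 115 = 258 + 2√(16445), so γ^2 - 258 = 2√(16445); squaring, (γ^2 - 258)^2 = 4·16445, i.e. γ^4 - 516γ^2 + 66564 - 65780 = 0, i.e. γ^4 - 516γ^2 + 784 = 0. So γ is a root of x^4 - 516x^2 + 784. This polynomial is irreducible over Q: it has no rational root (each ±√143 ± √115 is irrational), and any factorization into two quadratics over Q would force √(16445) ∈ Q (pairing opposite roots) or √143, √115 ∈ Q (other pairings), all impossible. Hence [Q(γ):Q] = 4 = [Q(√143, √115):Q], so Q(γ) = Q(√143, √115).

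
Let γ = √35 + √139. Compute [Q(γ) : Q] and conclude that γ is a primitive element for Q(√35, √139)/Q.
[Q(γ) : Q] = 4 (equivalently, Q(γ) = Q(√35, √139))

Obviously Q(γ) ⊆ Q(√35, √139), and [Q(√35, √139):Q] = 4 (since 35, 139 are distinct squarefree integers > 1 with 4865 not a perfect square). To show equality we compute the minimal polynomial of γ. From γ = √35 + √139: γ^2 = 35 + 2√(4865) + 139 = 174 + 2√(4865), so γ^2 - 174 = 2√(4865); squaring, (γ^2 - 174)^2 = 4·4865, i.e. γ^4 - 348γ^2 + 30276 - 19460 = 0, i.e. γ^4 - 348γ^2 + 10816 = 0. So γ is a root of x^4 - 348x^2 + 10816. This polynomial is irreducible over Q: it has no rational root (each ±√35 ± √139 is irrational), and any factorization into two quadratics over Q would force √(4865) ∈ Q (pairing opposite roots) or √35, √139 ∈ Q (other pairings), all impossible. Hence [Q(γ):Q] = 4 = [Q(√35, √139):Q], so Q(γ) = Q(√35, √139).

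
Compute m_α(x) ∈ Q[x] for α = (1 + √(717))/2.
m_α(x) = x^2 - x - 179

From 2α - 1 = √(717), squaring gives (2α - 1)^2 = 717, i.e. 4α^2 - 4α + 1 = 717, so α^2 - α + (1 - 717)/4 = 0. Since 717 ≡ 1 (mod 4), (1 - 717)/4 = -179 ∈ Z. The polynomial x^2 - x - 179 has discriminant 1 - 4·(-179) = 717, which is not a perfect square in Q (d = 717 is squarefree and ≠ 1), so x^2 - x - 179 is irreducible over Q. It is the minimal polynomial of α.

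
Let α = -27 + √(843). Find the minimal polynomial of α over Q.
m_α(x) = x^2 + 54x - 114

From α + 27 = √(843), squaring gives (α + 27)^2 = 843, i.e. α^2 + 54α + 729 = 843, so α^2 + 54α - 114 = 0. The discriminant of x^2 + 54x - 114 is (54)^2 - 4·(-114) = 2916 + 456 = 3372, and 4·(843) is not a perfect square in Q since 843 is squarefree and ≠ 1. Hence x^2 + 54x - 114 is irreducible over Q and is the minimal polynomial of α.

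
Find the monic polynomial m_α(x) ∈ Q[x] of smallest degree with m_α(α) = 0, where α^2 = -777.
m_α(x) = x^2 + 777

α satisfies α^2 + 777 = 0, so x^2 + 777 annihilates α. Since d = -777 is squarefree and ≠ 1, it is not a perfect square in Q, so x^2 + 777 has no rational root and is therefore irreducible over Q (a degree-2 polynomial over a field is irreducible iff it has no root). Hence m_α(x) = x^2 + 777.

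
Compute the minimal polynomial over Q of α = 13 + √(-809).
m_α(x) = x^2 - 26x + 978

From α - 13 = √(-809), squaring gives (α - 13)^2 = -809, i.e. α^2 - 26α + 169 = -809, so α^2 - 26α + 978 = 0. The discriminant of x^2 - 26x + 978 is (-26)^2 - 4·(978) = 676 - 3912 = -3236, and 4·(-809) is not a perfect square in Q since -809 is squarefree and ≠ 1. Hence x^2 - 26x + 978 is irreducible over Q and is the minimal polynomial of α.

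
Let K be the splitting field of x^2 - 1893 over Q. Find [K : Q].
[K : Q] = 2

f(x) = x^2 - 1893 factors as (x - √1893)(x + √1893). The splitting field is K = Q(√1893). Since 1893 is squarefree and > 1, it is not a perfect square, so x^2 - 1893 is irreducible over Q and [Q(√1893) : Q] = 2. Hence [K : Q] = 2.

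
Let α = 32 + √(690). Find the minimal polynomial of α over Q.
m_α(x) = x^2 - 64x + 334

From α - 32 = √(690), squaring gives (α - 32)^2 = 690, i.e. α^2 - 64α + 1024 = 690, so α^2 - 64α + 334 = 0. The discriminant of x^2 - 64x + 334 is (-64)^2 - 4·(334) = 4096 - 1336 = 2760, and 4·(690) is not a perfect square in Q since 690 is squarefree and ≠ 1. Hence x^2 - 64x + 334 is irreducible over Q and is the minimal polynomial of α.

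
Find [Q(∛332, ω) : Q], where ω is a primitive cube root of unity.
[Q(∛332, ω) : Q] = 6

[Q(∛332):Q] = 3 (min poly x^3 - 332, irreducible since 332 is not a perfect cube). [Q(ω):Q] = 2 (min poly x^2 + x + 1). Since Q(∛332) ⊂ R and ω ∉ R, we have ω ∉ Q(∛332), so x^2 + x + 1 remains irreducible over Q(∛332) and [Q(∛332, ω) : Q(∛332)] = 2. By the tower law, [Q(∛332, ω) : Q] = 3 · 2 = 6. (In fact Q(∛332, ω) is the splitting field of x^3 - 332 over Q.)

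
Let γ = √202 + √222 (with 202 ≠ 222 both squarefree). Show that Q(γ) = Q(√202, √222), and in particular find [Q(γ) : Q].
[Q(γ) : Q] = 4 (equivalently, Q(γ) = Q(√202, √222))

Obviously Q(γ) ⊆ Q(√202, √222), and [Q(√202, √222):Q] = 4 (since 202, 222 are distinct squarefree integers > 1 with 44844 not a perfect square). To show equality we compute the minimal polynomial of γ. From γ = √202 + √222: γ^2 = 202 + 2√(44844) + 222 = 424 + 2√(44844), so γ^2 - 424 = 2√(44844); squaring, (γ^2 - 424)^2 = 4·44844, i.e. γ^4 - 848γ^2 + 179776 - 179376 = 0, i.e. γ^4 - 848γ^2 + 400 = 0. So γ is a root of x^4 - 848x^2 + 400. This polynomial is irreducible over Q: it has no rational root (each ±√202 ± √222 is irrational), and any factorization into two quadratics over Q would force √(44844) ∈ Q (pairing opposite roots) or √202, √222 ∈ Q (other pairings), all impossible. Hence [Q(γ):Q] = 4 = [Q(√202, √222):Q], so Q(γ) = Q(√202, √222).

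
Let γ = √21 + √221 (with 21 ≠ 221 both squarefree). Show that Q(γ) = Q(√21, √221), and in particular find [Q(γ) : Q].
[Q(γ) : Q] = 4 (equivalently, Q(γ) = Q(√21, √221))

Obviously Q(γ) ⊆ Q(√21, √221), and [Q(√21, √221):Q] = 4 (since 21, 221 are distinct squarefree integers > 1 with 4641 not a perfect square). To show equality we compute the minimal polynomial of γ. From γ = √21 + √221: γ^2 = 21 + 2√(4641) + 221 = 242 + 2√(4641), so γ^2 - 242 = 2√(4641); squaring, (γ^2 - 242)^2 = 4·4641, i.e. γ^4 - 484γ^2 + 58564 - 18564 = 0, i.e. γ^4 - 484γ^2 + 40000 = 0. So γ is a root of x^4 - 484x^2 + 40000. This polynomial is irreducible over Q: it has no rational root (each ±√21 ± √221 is irrational), and any factorization into two quadratics over Q would force √(4641) ∈ Q (pairing opposite roots) or √21, √221 ∈ Q (other pairings), all impossible. Hence [Q(γ):Q] = 4 = [Q(√21, √221):Q], so Q(γ) = Q(√21, √221).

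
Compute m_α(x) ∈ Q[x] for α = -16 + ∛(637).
m_α(x) = x^3 + 48x^2 + 768x + 3459

Set β = α + 16 = ∛(637), so β^3 = 637. Then (α + 16)^3 - 637 = 0, i.e. α is a root of g(x) = (x + 16)^3 - 637 = x^3 + 48x^2 + 768x + 3459. Since g(x) = h(x + 16) where h(x) = x^3 - 637, and h is irreducible over Q (because 637 is not a perfect cube, so h has no rational root, and a monic cubic with no rational root is irreducible), g is also irreducible (irreducibility is preserved under the substitution x → x + 16). Hence m_α(x) = x^3 + 48x^2 + 768x + 3459.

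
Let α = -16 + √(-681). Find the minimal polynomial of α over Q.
m_α(x) = x^2 + 32x + 937

From α + 16 = √(-681), squaring gives (α + 16)^2 = -681, i.e. α^2 + 32α + 256 = -681, so α^2 + 32α + 937 = 0. The discriminant of x^2 + 32x + 937 is (32)^2 - 4·(937) = 1024 - 3748 = -2724, and 4·(-681) is not a perfect square in Q since -681 is squarefree and ≠ 1. Hence x^2 + 32x + 937 is irreducible over Q and is the minimal polynomial of α.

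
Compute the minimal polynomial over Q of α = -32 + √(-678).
m_α(x) = x^2 + 64x + 1702

From α + 32 = √(-678), squaring gives (α + 32)^2 = -678, i.e. α^2 + 64α + 1024 = -678, so α^2 + 64α + 1702 = 0. The discriminant of x^2 + 64x + 1702 is (64)^2 - 4·(1702) = 4096 - 6808 = -2712, and 4·(-678) is not a perfect square in Q since -678 is squarefree and ≠ 1. Hence x^2 + 64x + 1702 is irreducible over Q and is the minimal polynomial of α.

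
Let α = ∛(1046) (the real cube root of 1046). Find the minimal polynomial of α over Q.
m_α(x) = x^3 - 1046

α satisfies α^3 = 1046, so x^3 - 1046 annihilates α. By the rational root test, a rational root p/q (in lowest terms) of x^3 - 1046 would satisfy p^3 = 1046 q^3, forcing q = 1 and p^3 = 1046; but 1046 is not a perfect cube, contradiction. A monic cubic over Q with no rational root is irreducible (any nontrivial factorization would include a linear factor). Hence x^3 - 1046 is the minimal polynomial of α, and in particular [Q(α):Q] = 3.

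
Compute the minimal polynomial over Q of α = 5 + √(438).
m_α(x) = x^2 - 10x - 413

From α - 5 = √(438), squaring gives (α - 5)^2 = 438, i.e. α^2 - 10α + 25 = 438, so α^2 - 10α - 413 = 0. The discriminant of x^2 - 10x - 413 is (-10)^2 - 4·(-413) = 100 + 1652 = 1752, and 4·(438) is not a perfect square in Q since 438 is squarefree and ≠ 1. Hence x^2 - 10x - 413 is irreducible over Q and is the minimal polynomial of α.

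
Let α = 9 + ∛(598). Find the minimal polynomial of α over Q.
m_α(x) = x^3 - 27x^2 + 243x - 1327

Set β = α - 9 = ∛(598), so β^3 = 598. Then (α - 9)^3 - 598 = 0, i.e. α is a root of g(x) = (x - 9)^3 - 598 = x^3 - 27x^2 + 243x - 1327. Since g(x) = h(x - 9) where h(x) = x^3 - 598, and h is irreducible over Q (because 598 is not a perfect cube, so h has no rational root, and a monic cubic with no rational root is irreducible), g is also irreducible (irreducibility is preserved under the substitution x → x - 9). Hence m_α(x) = x^3 - 27x^2 + 243x - 1327.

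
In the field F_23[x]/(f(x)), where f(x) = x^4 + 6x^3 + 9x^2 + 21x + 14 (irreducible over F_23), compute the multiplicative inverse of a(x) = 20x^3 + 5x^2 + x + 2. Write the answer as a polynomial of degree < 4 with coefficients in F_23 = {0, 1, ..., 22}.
a(x)^(-1) ≡ 13x^3 + 11x + 6 (mod f(x))

Since f is irreducible over F_23, F_23[x]/(f) is a field and a(x) ≠ 0 has an inverse. Apply the extended Euclidean algorithm to f(x) and a(x) in F_23[x]: f(x) = (15x)·a(x) + (17x^2 + 14x + 14);  a(x) = (12x + 8)·(17x^2 + 14x + 14) + (20x + 5);  (17x^2 + 14x + 14) = (2x + 14)·(20x + 5) + (13). The last nonzero remainder is the constant 13 = gcd(f, a) in F_23. Back-substituting through the division chain expresses 13 = s(x)·a(x) + t(x)·f(x) with s(x) ≡ 8x^3 + 5x + 9 (mod f), so (8x^3 + 5x + 9)·a(x) ≡ 13 (mod f). Multiplying by 13^(-1) ≡ 16 in F_23 gives a(x)^(-1) ≡ 16·(8x^3 + 5x + 9) ≡ 13x^3 + 11x + 6 (mod f). Check: (20x^3 + 5x^2 + x + 2)·(13x^3 + 11x + 6) = 7x^6 + 19x^5 + 3x^4 + 17x^3 + 18x^2 + 5x + 12 ≡ 1 (mod x^4 + 6x^3 + 9x^2 + 21x + 14).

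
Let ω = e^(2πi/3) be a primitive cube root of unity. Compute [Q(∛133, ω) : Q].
[Q(∛133, ω) : Q] = 6

[Q(∛133):Q] = 3 (min poly x^3 - 133, irreducible since 133 is not a perfect cube). [Q(ω):Q] = 2 (min poly x^2 + x + 1). Since Q(∛133) ⊂ R and ω ∉ R, we have ω ∉ Q(∛133), so x^2 + x + 1 remains irreducible over Q(∛133) and [Q(∛133, ω) : Q(∛133)] = 2. By the tower law, [Q(∛133, ω) : Q] = 3 · 2 = 6. (In fact Q(∛133, ω) is the splitting field of x^3 - 133 over Q.)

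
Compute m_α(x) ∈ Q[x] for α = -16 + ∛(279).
m_α(x) = x^3 + 48x^2 + 768x + 3817

Set β = α + 16 = ∛(279), so β^3 = 279. Then (α + 16)^3 - 279 = 0, i.e. α is a root of g(x) = (x + 16)^3 - 279 = x^3 + 48x^2 + 768x + 3817. Since g(x) = h(x + 16) where h(x) = x^3 - 279, and h is irreducible over Q (because 279 is not a perfect cube, so h has no rational root, and a monic cubic with no rational root is irreducible), g is also irreducible (irreducibility is preserved under the substitution x → x + 16). Hence m_α(x) = x^3 + 48x^2 + 768x + 3817.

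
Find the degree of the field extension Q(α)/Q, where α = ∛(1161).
[Q(α):Q] = 3

The minimal polynomial of α is x^3 - 1161, irreducible over Q since 1161 is not a perfect cube (so x^3 - 1161 has no rational root). Hence [Q(α):Q] = deg(m_α) = 3.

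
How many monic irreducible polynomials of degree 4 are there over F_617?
There are 36230933508 monic irreducible polynomials of degree 4 over F_617

Each element of F_{617^4} that lies in no proper subfield is a root of exactly one monic irreducible of degree 4 over F_617, and each such polynomial has 4 distinct roots in F_{617^4}. By Möbius inversion the count is N_617(4) = (1/4) Σ_{d|4} μ(4/d) · 617^d = (1/4)(μ(4)·617^1 + μ(2)·617^2 + μ(1)·617^4) = 144923734032/4 = 36230933508.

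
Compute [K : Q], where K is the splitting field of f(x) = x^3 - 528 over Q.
[K : Q] = 6

The roots of x^3 - 528 are ∛528, ω∛528, ω^2∛528 where ω = e^(2πi/3) is a primitive cube root of unity, so K = Q(∛528, ω). Now [Q(∛528):Q] = 3 (since 528 is not a perfect cube, x^3 - 528 is irreducible) and [Q(ω):Q] = 2. Both 2 and 3 divide [K:Q], and [K:Q] ≤ 3·2 = 6, so [K:Q] = 6. (Equivalently: Q(∛528) ⊂ R but ω ∉ R, so [K : Q(∛528)] = 2.)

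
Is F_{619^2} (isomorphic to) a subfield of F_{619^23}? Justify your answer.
No: F_{619^2} is not a subfield of F_{619^23}

F_{p^m} embeds in F_{p^n} iff m | n. Here 2 ∤ 23 (since 23 = 11·2 + 1 with remainder 1 ≠ 0), so F_{619^2} is not a subfield of F_{619^23}. Equivalently: if it were, the tower law would give 2 = [F_{619^2}:F_619] dividing [F_{619^23}:F_619] = 23, contradiction.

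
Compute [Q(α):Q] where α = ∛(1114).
[Q(α):Q] = 3

The minimal polynomial of α is x^3 - 1114, irreducible over Q since 1114 is not a perfect cube (so x^3 - 1114 has no rational root). Hence [Q(α):Q] = deg(m_α) = 3.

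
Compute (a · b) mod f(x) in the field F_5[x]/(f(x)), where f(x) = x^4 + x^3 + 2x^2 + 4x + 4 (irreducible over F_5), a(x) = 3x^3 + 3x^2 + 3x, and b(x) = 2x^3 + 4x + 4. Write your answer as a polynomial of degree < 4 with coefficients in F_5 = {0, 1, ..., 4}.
a · b ≡ 4x^3 + 3x^2 + 3x + 1 (mod f(x))

Multiply in F_5[x]: a(x)·b(x) = (3x^3 + 3x^2 + 3x)·(2x^3 + 4x + 4) = x^6 + x^5 + 3x^4 + 4x^3 + 4x^2 + 2x. This has degree ≥ 4, so divide by f(x) over F_5: x^6 + x^5 + 3x^4 + 4x^3 + 4x^2 + 2x = (x^2 + 1)·(x^4 + x^3 + 2x^2 + 4x + 4) + (4x^3 + 3x^2 + 3x + 1). Hence a·b ≡ 4x^3 + 3x^2 + 3x + 1 (mod f). (F_5[x]/(f) is a field with 5^4 = 625 elements since f is irreducible of degree 4.)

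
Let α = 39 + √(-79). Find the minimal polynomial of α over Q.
m_α(x) = x^2 - 78x + 1600

From α - 39 = √(-79), squaring gives (α - 39)^2 = -79, i.e. α^2 - 78α + 1521 = -79, so α^2 - 78α + 1600 = 0. The discriminant of x^2 - 78x + 1600 is (-78)^2 - 4·(1600) = 6084 - 6400 = -316, and 4·(-79) is not a perfect square in Q since -79 is squarefree and ≠ 1. Hence x^2 - 78x + 1600 is irreducible over Q and is the minimal polynomial of α.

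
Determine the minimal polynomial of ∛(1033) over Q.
m_α(x) = x^3 - 1033

α satisfies α^3 = 1033, so x^3 - 1033 annihilates α. By the rational root test, a rational root p/q (in lowest terms) of x^3 - 1033 would satisfy p^3 = 1033 q^3, forcing q = 1 and p^3 = 1033; but 1033 is not a perfect cube, contradiction. A monic cubic over Q with no rational root is irreducible (any nontrivial factorization would include a linear factor). Hence x^3 - 1033 is the minimal polynomial of α, and in particular [Q(α):Q] = 3.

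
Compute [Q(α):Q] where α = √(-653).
[Q(α):Q] = 2

[Q(α):Q] equals the degree of the minimal polynomial of α. Here α^2 = -653 and x^2 + 653 is irreducible (d = -653 is squarefree, ≠ 1, hence not a square), so deg(m_α) = 2. Thus [Q(α):Q] = 2.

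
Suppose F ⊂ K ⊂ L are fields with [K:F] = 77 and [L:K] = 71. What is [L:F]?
[L:F] = 5467

The tower law says that for any tower of field extensions F ⊂ K ⊂ L with finite degrees, [L:F] = [L:K] · [K:F]. Here this gives [L:F] = 71 · 77 = 5467.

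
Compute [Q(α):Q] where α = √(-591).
[Q(α):Q] = 2

[Q(α):Q] equals the degree of the minimal polynomial of α. Here α^2 = -591 and x^2 + 591 is irreducible (d = -591 is squarefree, ≠ 1, hence not a square), so deg(m_α) = 2. Thus [Q(α):Q] = 2.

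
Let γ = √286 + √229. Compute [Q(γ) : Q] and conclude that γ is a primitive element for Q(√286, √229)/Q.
[Q(γ) : Q] = 4 (equivalently, Q(γ) = Q(√286, √229))

Obviously Q(γ) ⊆ Q(√286, √229), and [Q(√286, √229):Q] = 4 (since 286, 229 are distinct squarefree integers > 1 with 65494 not a perfect square). To show equality we compute the minimal polynomial of γ. From γ = √286 + √229: γ^2 = 286 + 2√(65494) + 229 = 515 + 2√(65494), so γ^2 - 515 = 2√(65494); squaring, (γ^2 - 515)^2 = 4·65494, i.e. γ^4 - 1030γ^2 + 265225 - 261976 = 0, i.e. γ^4 - 1030γ^2 + 3249 = 0. So γ is a root of x^4 - 1030x^2 + 3249. This polynomial is irreducible over Q: it has no rational root (each ±√286 ± √229 is irrational), and any factorization into two quadratics over Q would force √(65494) ∈ Q (pairing opposite roots) or √286, √229 ∈ Q (other pairings), all impossible. Hence [Q(γ):Q] = 4 = [Q(√286, √229):Q], so Q(γ) = Q(√286, √229).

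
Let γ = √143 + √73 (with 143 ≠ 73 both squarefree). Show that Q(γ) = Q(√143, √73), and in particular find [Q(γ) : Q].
[Q(γ) : Q] = 4 (equivalently, Q(γ) = Q(√143, √73))

Obviously Q(γ) ⊆ Q(√143, √73), and [Q(√143, √73):Q] = 4 (since 143, 73 are distinct squarefree integers > 1 with 10439 not a perfect square). To show equality we compute the minimal polynomial of γ. From γ = √143 + √73: γ^2 = 143 + 2√(10439) + 73 = 216 + 2√(10439), so γ^2 - 216 = 2√(10439); squaring, (γ^2 - 216)^2 = 4·10439, i.e. γ^4 - 432γ^2 + 46656 - 41756 = 0, i.e. γ^4 - 432γ^2 + 4900 = 0. So γ is a root of x^4 - 432x^2 + 4900. This polynomial is irreducible over Q: it has no rational root (each ±√143 ± √73 is irrational), and any factorization into two quadratics over Q would force √(10439) ∈ Q (pairing opposite roots) or √143, √73 ∈ Q (other pairings), all impossible. Hence [Q(γ):Q] = 4 = [Q(√143, √73):Q], so Q(γ) = Q(√143, √73).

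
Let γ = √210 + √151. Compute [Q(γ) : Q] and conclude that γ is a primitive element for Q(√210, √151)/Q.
[Q(γ) : Q] = 4 (equivalently, Q(γ) = Q(√210, √151))

Obviously Q(γ) ⊆ Q(√210, √151), and [Q(√210, √151):Q] = 4 (since 210, 151 are distinct squarefree integers > 1 with 31710 not a perfect square). To show equality we compute the minimal polynomial of γ. From γ = √210 + √151: γ^2 = 210 + 2√(31710) + 151 = 361 + 2√(31710), so γ^2 - 361 = 2√(31710); squaring, (γ^2 - 361)^2 = 4·31710, i.e. γ^4 - 722γ^2 + 130321 - 126840 = 0, i.e. γ^4 - 722γ^2 + 3481 = 0. So γ is a root of x^4 - 722x^2 + 3481. This polynomial is irreducible over Q: it has no rational root (each ±√210 ± √151 is irrational), and any factorization into two quadratics over Q would force √(31710) ∈ Q (pairing opposite roots) or √210, √151 ∈ Q (other pairings), all impossible. Hence [Q(γ):Q] = 4 = [Q(√210, √151):Q], so Q(γ) = Q(√210, √151).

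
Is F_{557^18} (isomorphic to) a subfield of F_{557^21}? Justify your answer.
No: F_{557^18} is not a subfield of F_{557^21}

F_{p^m} embeds in F_{p^n} iff m | n. Here 18 ∤ 21 (since 21 = 1·18 + 3 with remainder 3 ≠ 0), so F_{557^18} is not a subfield of F_{557^21}. Equivalently: if it were, the tower law would give 18 = [F_{557^18}:F_557] dividing [F_{557^21}:F_557] = 21, contradiction.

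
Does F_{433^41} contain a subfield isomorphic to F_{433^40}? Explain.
No: F_{433^40} is not a subfield of F_{433^41}

F_{p^m} embeds in F_{p^n} iff m | n. Here 40 ∤ 41 (since 41 = 1·40 + 1 with remainder 1 ≠ 0), so F_{433^40} is not a subfield of F_{433^41}. Equivalently: if it were, the tower law would give 40 = [F_{433^40}:F_433] dividing [F_{433^41}:F_433] = 41, contradiction.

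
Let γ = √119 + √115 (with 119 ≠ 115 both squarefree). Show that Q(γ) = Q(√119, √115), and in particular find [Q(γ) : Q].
[Q(γ) : Q] = 4 (equivalently, Q(γ) = Q(√119, √115))

Obviously Q(γ) ⊆ Q(√119, √115), and [Q(√119, √115):Q] = 4 (since 119, 115 are distinct squarefree integers > 1 with 13685 not a perfect square). To show equality we compute the minimal polynomial of γ. From γ = √119 + √115: γ^2 = 119 + 2√(13685) + 115 = 234 + 2√(13685), so γ^2 - 234 = 2√(13685); squaring, (γ^2 - 234)^2 = 4·13685, i.e. γ^4 - 468γ^2 + 54756 - 54740 = 0, i.e. γ^4 - 468γ^2 + 16 = 0. So γ is a root of x^4 - 468x^2 + 16. This polynomial is irreducible over Q: it has no rational root (each ±√119 ± √115 is irrational), and any factorization into two quadratics over Q would force √(13685) ∈ Q (pairing opposite roots) or √119, √115 ∈ Q (other pairings), all impossible. Hence [Q(γ):Q] = 4 = [Q(√119, √115):Q], so Q(γ) = Q(√119, √115).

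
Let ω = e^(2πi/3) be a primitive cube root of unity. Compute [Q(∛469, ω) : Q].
[Q(∛469, ω) : Q] = 6

[Q(∛469):Q] = 3 (min poly x^3 - 469, irreducible since 469 is not a perfect cube). [Q(ω):Q] = 2 (min poly x^2 + x + 1). Since Q(∛469) ⊂ R and ω ∉ R, we have ω ∉ Q(∛469), so x^2 + x + 1 remains irreducible over Q(∛469) and [Q(∛469, ω) : Q(∛469)] = 2. By the tower law, [Q(∛469, ω) : Q] = 3 · 2 = 6. (In fact Q(∛469, ω) is the splitting field of x^3 - 469 over Q.)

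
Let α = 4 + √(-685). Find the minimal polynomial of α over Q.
m_α(x) = x^2 - 8x + 701

From α - 4 = √(-685), squaring gives (α - 4)^2 = -685, i.e. α^2 - 8α + 16 = -685, so α^2 - 8α + 701 = 0. The discriminant of x^2 - 8x + 701 is (-8)^2 - 4·(701) = 64 - 2804 = -2740, and 4·(-685) is not a perfect square in Q since -685 is squarefree and ≠ 1. Hence x^2 - 8x + 701 is irreducible over Q and is the minimal polynomial of α.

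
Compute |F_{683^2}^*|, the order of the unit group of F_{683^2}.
|F_{683^2}^*| = 466488

F_{683^2} has 683^2 = 466489 elements; its multiplicative group consists of all nonzero elements, so |F_{683^2}^*| = 466489 - 1 = 466488. (It is cyclic since any finite subgroup of the multiplicative group of a field is cyclic.)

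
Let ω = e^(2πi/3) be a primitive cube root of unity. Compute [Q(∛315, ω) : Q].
[Q(∛315, ω) : Q] = 6

[Q(∛315):Q] = 3 (min poly x^3 - 315, irreducible since 315 is not a perfect cube). [Q(ω):Q] = 2 (min poly x^2 + x + 1). Since Q(∛315) ⊂ R and ω ∉ R, we have ω ∉ Q(∛315), so x^2 + x + 1 remains irreducible over Q(∛315) and [Q(∛315, ω) : Q(∛315)] = 2. By the tower law, [Q(∛315, ω) : Q] = 3 · 2 = 6. (In fact Q(∛315, ω) is the splitting field of x^3 - 315 over Q.)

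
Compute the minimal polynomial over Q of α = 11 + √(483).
m_α(x) = x^2 - 22x - 362

From α - 11 = √(483), squaring gives (α - 11)^2 = 483, i.e. α^2 - 22α + 121 = 483, so α^2 - 22α - 362 = 0. The discriminant of x^2 - 22x - 362 is (-22)^2 - 4·(-362) = 484 + 1448 = 1932, and 4·(483) is not a perfect square in Q since 483 is squarefree and ≠ 1. Hence x^2 - 22x - 362 is irreducible over Q and is the minimal polynomial of α.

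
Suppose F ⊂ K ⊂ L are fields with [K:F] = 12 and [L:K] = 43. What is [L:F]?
[L:F] = 516

The tower law says that for any tower of field extensions F ⊂ K ⊂ L with finite degrees, [L:F] = [L:K] · [K:F]. Here this gives [L:F] = 43 · 12 = 516.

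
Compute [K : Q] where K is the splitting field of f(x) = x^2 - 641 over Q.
[K : Q] = 2

f(x) = x^2 - 641 factors as (x - √641)(x + √641). The splitting field is K = Q(√641). Since 641 is squarefree and > 1, it is not a perfect square, so x^2 - 641 is irreducible over Q and [Q(√641) : Q] = 2. Hence [K : Q] = 2.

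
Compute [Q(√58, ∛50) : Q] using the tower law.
[Q(√58, ∛50) : Q] = 6

Let L = Q(√58, ∛50). Since Q(√58) ⊂ L and [Q(√58):Q] = 2, the tower law gives 2 | [L:Q]. Likewise Q(∛50) ⊂ L with [Q(∛50):Q] = 3 (because 50 is not a perfect cube), so 3 | [L:Q]. As gcd(2,3) = 1, [L:Q] is divisible by 6. Conversely L is generated over Q by √58 and ∛50, so [L:Q] ≤ 2·3 = 6. Therefore [Q(√58, ∛50) : Q] = 6.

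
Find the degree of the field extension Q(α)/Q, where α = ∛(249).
[Q(α):Q] = 3

The minimal polynomial of α is x^3 - 249, irreducible over Q since 249 is not a perfect cube (so x^3 - 249 has no rational root). Hence [Q(α):Q] = deg(m_α) = 3.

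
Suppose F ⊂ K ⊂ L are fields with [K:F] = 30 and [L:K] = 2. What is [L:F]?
[L:F] = 60

The tower law says that for any tower of field extensions F ⊂ K ⊂ L with finite degrees, [L:F] = [L:K] · [K:F]. Here this gives [L:F] = 2 · 30 = 60.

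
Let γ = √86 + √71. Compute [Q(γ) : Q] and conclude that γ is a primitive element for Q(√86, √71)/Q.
[Q(γ) : Q] = 4 (equivalently, Q(γ) = Q(√86, √71))

Obviously Q(γ) ⊆ Q(√86, √71), and [Q(√86, √71):Q] = 4 (since 86, 71 are distinct squarefree integers > 1 with 6106 not a perfect square). To show equality we compute the minimal polynomial of γ. From γ = √86 + √71: γ^2 = 86 + 2√(6106) + 71 = 157 + 2√(6106), so γ^2 - 157 = 2√(6106); squaring, (γ^2 - 157)^2 = 4·6106, i.e. γ^4 - 314γ^2 + 24649 - 24424 = 0, i.e. γ^4 - 314γ^2 + 225 = 0. So γ is a root of x^4 - 314x^2 + 225. This polynomial is irreducible over Q: it has no rational root (each ±√86 ± √71 is irrational), and any factorization into two quadratics over Q would force √(6106) ∈ Q (pairing opposite roots) or √86, √71 ∈ Q (other pairings), all impossible. Hence [Q(γ):Q] = 4 = [Q(√86, √71):Q], so Q(γ) = Q(√86, √71).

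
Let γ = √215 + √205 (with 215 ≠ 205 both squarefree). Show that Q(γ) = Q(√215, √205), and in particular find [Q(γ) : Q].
[Q(γ) : Q] = 4 (equivalently, Q(γ) = Q(√215, √205))

Obviously Q(γ) ⊆ Q(√215, √205), and [Q(√215, √205):Q] = 4 (since 215, 205 are distinct squarefree integers > 1 with 44075 not a perfect square). To show equality we compute the minimal polynomial of γ. From γ = √215 + √205: γ^2 = 215 + 2√(44075) + 205 = 420 + 2√(44075), so γ^2 - 420 = 2√(44075); squaring, (γ^2 - 420)^2 = 4·44075, i.e. γ^4 - 840γ^2 + 176400 - 176300 = 0, i.e. γ^4 - 840γ^2 + 100 = 0. So γ is a root of x^4 - 840x^2 + 100. This polynomial is irreducible over Q: it has no rational root (each ±√215 ± √205 is irrational), and any factorization into two quadratics over Q would force √(44075) ∈ Q (pairing opposite roots) or √215, √205 ∈ Q (other pairings), all impossible. Hence [Q(γ):Q] = 4 = [Q(√215, √205):Q], so Q(γ) = Q(√215, √205).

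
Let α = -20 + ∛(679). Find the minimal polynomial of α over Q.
m_α(x) = x^3 + 60x^2 + 1200x + 7321

Set β = α + 20 = ∛(679), so β^3 = 679. Then (α + 20)^3 - 679 = 0, i.e. α is a root of g(x) = (x + 20)^3 - 679 = x^3 + 60x^2 + 1200x + 7321. Since g(x) = h(x + 20) where h(x) = x^3 - 679, and h is irreducible over Q (because 679 is not a perfect cube, so h has no rational root, and a monic cubic with no rational root is irreducible), g is also irreducible (irreducibility is preserved under the substitution x → x + 20). Hence m_α(x) = x^3 + 60x^2 + 1200x + 7321.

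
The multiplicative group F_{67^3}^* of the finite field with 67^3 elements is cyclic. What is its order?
|F_{67^3}^*| = 300762

F_{67^3} has 67^3 = 300763 elements; its multiplicative group consists of all nonzero elements, so |F_{67^3}^*| = 300763 - 1 = 300762. (It is cyclic since any finite subgroup of the multiplicative group of a field is cyclic.)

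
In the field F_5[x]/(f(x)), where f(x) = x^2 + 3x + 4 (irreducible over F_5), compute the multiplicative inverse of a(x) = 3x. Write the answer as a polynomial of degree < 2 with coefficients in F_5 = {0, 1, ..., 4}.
a(x)^(-1) ≡ 2x + 1 (mod f(x))

Since f is irreducible over F_5, F_5[x]/(f) is a field and a(x) ≠ 0 has an inverse. Apply the extended Euclidean algorithm to f(x) and a(x) in F_5[x]: f(x) = (2x + 1)·a(x) + (4). The last nonzero remainder is the constant 4 = gcd(f, a) in F_5. Back-substituting through the division chain expresses 4 = s(x)·a(x) + t(x)·f(x) with s(x) ≡ 3x + 4 (mod f), so (3x + 4)·a(x) ≡ 4 (mod f). Multiplying by 4^(-1) ≡ 4 in F_5 gives a(x)^(-1) ≡ 4·(3x + 4) ≡ 2x + 1 (mod f). Check: (3x)·(2x + 1) = x^2 + 3x ≡ 1 (mod x^2 + 3x + 4).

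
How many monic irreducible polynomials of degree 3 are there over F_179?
There are 1911720 monic irreducible polynomials of degree 3 over F_179

Each element of F_{179^3} that lies in no proper subfield is a root of exactly one monic irreducible of degree 3 over F_179, and each such polynomial has 3 distinct roots in F_{179^3}. By Möbius inversion the count is N_179(3) = (1/3) Σ_{d|3} μ(3/d) · 179^d = (1/3)(μ(3)·179^1 + μ(1)·179^3) = 5735160/3 = 1911720.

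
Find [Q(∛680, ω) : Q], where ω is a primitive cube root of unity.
[Q(∛680, ω) : Q] = 6

[Q(∛680):Q] = 3 (min poly x^3 - 680, irreducible since 680 is not a perfect cube). [Q(ω):Q] = 2 (min poly x^2 + x + 1). Since Q(∛680) ⊂ R and ω ∉ R, we have ω ∉ Q(∛680), so x^2 + x + 1 remains irreducible over Q(∛680) and [Q(∛680, ω) : Q(∛680)] = 2. By the tower law, [Q(∛680, ω) : Q] = 3 · 2 = 6. (In fact Q(∛680, ω) is the splitting field of x^3 - 680 over Q.)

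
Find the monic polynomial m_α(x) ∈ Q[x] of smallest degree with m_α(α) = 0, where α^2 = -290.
m_α(x) = x^2 + 290

α satisfies α^2 + 290 = 0, so x^2 + 290 annihilates α. Since d = -290 is squarefree and ≠ 1, it is not a perfect square in Q, so x^2 + 290 has no rational root and is therefore irreducible over Q (a degree-2 polynomial over a field is irreducible iff it has no root). Hence m_α(x) = x^2 + 290.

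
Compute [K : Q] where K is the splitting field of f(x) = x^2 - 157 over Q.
[K : Q] = 2

f(x) = x^2 - 157 factors as (x - √157)(x + √157). The splitting field is K = Q(√157). Since 157 is squarefree and > 1, it is not a perfect square, so x^2 - 157 is irreducible over Q and [Q(√157) : Q] = 2. Hence [K : Q] = 2.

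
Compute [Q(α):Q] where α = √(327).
[Q(α):Q] = 2

[Q(α):Q] equals the degree of the minimal polynomial of α. Here α^2 = 327 and x^2 - 327 is irreducible (d = 327 is squarefree, ≠ 1, hence not a square), so deg(m_α) = 2. Thus [Q(α):Q] = 2.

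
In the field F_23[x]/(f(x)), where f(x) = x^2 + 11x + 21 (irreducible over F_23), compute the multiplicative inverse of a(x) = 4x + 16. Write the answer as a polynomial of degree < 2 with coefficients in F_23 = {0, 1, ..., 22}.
a(x)^(-1) ≡ 14x + 6 (mod f(x))

Since f is irreducible over F_23, F_23[x]/(f) is a field and a(x) ≠ 0 has an inverse. Apply the extended Euclidean algorithm to f(x) and a(x) in F_23[x]: f(x) = (6x + 19)·a(x) + (16). The last nonzero remainder is the constant 16 = gcd(f, a) in F_23. Back-substituting through the division chain expresses 16 = s(x)·a(x) + t(x)·f(x) with s(x) ≡ 17x + 4 (mod f), so (17x + 4)·a(x) ≡ 16 (mod f). Multiplying by 16^(-1) ≡ 13 in F_23 gives a(x)^(-1) ≡ 13·(17x + 4) ≡ 14x + 6 (mod f). Check: (4x + 16)·(14x + 6) = 10x^2 + 18x + 4 ≡ 1 (mod x^2 + 11x + 21).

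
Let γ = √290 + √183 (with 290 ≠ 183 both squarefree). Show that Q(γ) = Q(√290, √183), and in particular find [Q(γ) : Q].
[Q(γ) : Q] = 4 (equivalently, Q(γ) = Q(√290, √183))

Obviously Q(γ) ⊆ Q(√290, √183), and [Q(√290, √183):Q] = 4 (since 290, 183 are distinct squarefree integers > 1 with 53070 not a perfect square). To show equality we compute the minimal polynomial of γ. From γ = √290 + √183: γ^2 = 290 + 2√(53070) + 183 = 473 + 2√(53070), so γ^2 - 473 = 2√(53070); squaring, (γ^2 - 473)^2 = 4·53070, i.e. γ^4 - 946γ^2 + 223729 - 212280 = 0, i.e. γ^4 - 946γ^2 + 11449 = 0. So γ is a root of x^4 - 946x^2 + 11449. This polynomial is irreducible over Q: it has no rational root (each ±√290 ± √183 is irrational), and any factorization into two quadratics over Q would force √(53070) ∈ Q (pairing opposite roots) or √290, √183 ∈ Q (other pairings), all impossible. Hence [Q(γ):Q] = 4 = [Q(√290, √183):Q], so Q(γ) = Q(√290, √183).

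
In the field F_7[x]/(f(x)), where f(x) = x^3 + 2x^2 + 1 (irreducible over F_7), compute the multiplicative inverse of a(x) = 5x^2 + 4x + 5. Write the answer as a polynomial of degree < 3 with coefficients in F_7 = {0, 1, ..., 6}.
a(x)^(-1) ≡ x + 4 (mod f(x))

Since f is irreducible over F_7, F_7[x]/(f) is a field and a(x) ≠ 0 has an inverse. Apply the extended Euclidean algorithm to f(x) and a(x) in F_7[x]: f(x) = (3x + 5)·a(x) + (4). The last nonzero remainder is the constant 4 = gcd(f, a) in F_7. Back-substituting through the division chain expresses 4 = s(x)·a(x) + t(x)·f(x) with s(x) ≡ 4x + 2 (mod f), so (4x + 2)·a(x) ≡ 4 (mod f). Multiplying by 4^(-1) ≡ 2 in F_7 gives a(x)^(-1) ≡ 2·(4x + 2) ≡ x + 4 (mod f). Check: (5x^2 + 4x + 5)·(x + 4) = 5x^3 + 3x^2 + 6 ≡ 1 (mod x^3 + 2x^2 + 1).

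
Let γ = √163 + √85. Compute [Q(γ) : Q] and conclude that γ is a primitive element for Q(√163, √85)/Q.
[Q(γ) : Q] = 4 (equivalently, Q(γ) = Q(√163, √85))

Obviously Q(γ) ⊆ Q(√163, √85), and [Q(√163, √85):Q] = 4 (since 163, 85 are distinct squarefree integers > 1 with 13855 not a perfect square). To show equality we compute the minimal polynomial of γ. From γ = √163 + √85: γ^2 = 163 + 2√(13855) + 85 = 248 + 2√(13855), so γ^2 - 248 = 2√(13855); squaring, (γ^2 - 248)^2 = 4·13855, i.e. γ^4 - 496γ^2 + 61504 - 55420 = 0, i.e. γ^4 - 496γ^2 + 6084 = 0. So γ is a root of x^4 - 496x^2 + 6084. This polynomial is irreducible over Q: it has no rational root (each ±√163 ± √85 is irrational), and any factorization into two quadratics over Q would force √(13855) ∈ Q (pairing opposite roots) or √163, √85 ∈ Q (other pairings), all impossible. Hence [Q(γ):Q] = 4 = [Q(√163, √85):Q], so Q(γ) = Q(√163, √85).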